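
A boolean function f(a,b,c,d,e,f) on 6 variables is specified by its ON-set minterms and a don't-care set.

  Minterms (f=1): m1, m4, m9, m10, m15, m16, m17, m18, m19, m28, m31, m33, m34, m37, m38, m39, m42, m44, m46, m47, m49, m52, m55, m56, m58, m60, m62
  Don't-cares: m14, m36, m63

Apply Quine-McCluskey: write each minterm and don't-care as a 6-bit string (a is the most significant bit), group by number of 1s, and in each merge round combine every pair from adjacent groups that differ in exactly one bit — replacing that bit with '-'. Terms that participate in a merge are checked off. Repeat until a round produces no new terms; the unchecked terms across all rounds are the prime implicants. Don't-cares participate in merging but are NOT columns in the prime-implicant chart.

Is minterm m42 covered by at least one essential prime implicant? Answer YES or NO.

[col 0] 000001*, 000100*, 001001*, 001010*, 001110*, 001111*, 010000*, 010001*, 010010*, 010011*, 011100*, 011111*, 100001*, 100010*, 100100*, 100101*, 100110*, 100111*, 101010*, 101100*, 101110*, 101111*, 110001*, 110100*, 110111*, 111000*, 111010*, 111100*, 111110*, 111111*
[col 1] -00001*, -00100, -01010*, -01110*, -01111*, -10001*, -11100, -11111*, 0-0001*, 0-1111*, 00-001, 001-10*, 00111-*, 0100-0*, 0100-1*, 01000-*, 01001-*, 1-0001*, 1-0100*, 1-0111*, 1-1010*, 1-1100*, 1-1110*, 1-1111*, 10-010*, 10-100*, 10-110*, 10-111*, 100-01, 100-10*, 1001-0*, 1001-1*, 10010-*, 10011-*, 101-10*, 1011-0*, 10111-*, 11-100*, 11-111*, 111-00*, 111-10*, 1110-0*, 1111-0*, 11111-*
[col 2] --0001, --1111, -01-10, -0111-, 0100--, 1--100, 1--111, 1-1-10, 1-11-0, 1-111-, 10--10, 10-1-0, 10-11-, 1001--, 111--0
Prime implicants: --0001, --1111, -00100, -01-10, -0111-, -11100, 00-001, 0100--, 1--100, 1--111, 1-1-10, 1-11-0, 1-111-, 10--10, 10-1-0, 10-11-, 100-01, 1001--, 111--0
PI chart (minterm → PIs covering it):
  1 | --0001,00-001
  4 | -00100  (sole → essential)
  9 | 00-001  (sole → essential)
  10 | -01-10  (sole → essential)
  15 | --1111,-0111-
  16 | 0100--  (sole → essential)
  17 | --0001,0100--
  18 | 0100--  (sole → essential)
  19 | 0100--  (sole → essential)
  28 | -11100  (sole → essential)
  31 | --1111  (sole → essential)
  33 | --0001,100-01
  34 | 10--10  (sole → essential)
  37 | 100-01,1001--
  38 | 10--10,10-1-0,10-11-,1001--
  39 | 1--111,10-11-,1001--
  42 | -01-10,1-1-10,10--10
  44 | 1--100,1-11-0,10-1-0
  46 | -01-10,-0111-,1-1-10,1-11-0,1-111-,10--10,10-1-0,10-11-
  47 | --1111,-0111-,1--111,1-111-,10-11-
  49 | --0001  (sole → essential)
  52 | 1--100  (sole → essential)
  55 | 1--111  (sole → essential)
  56 | 111--0  (sole → essential)
  58 | 1-1-10,111--0
  60 | -11100,1--100,1-11-0,111--0
  62 | 1-1-10,1-11-0,1-111-,111--0
Essential prime implicants: --0001, --1111, -00100, -01-10, -11100, 00-001, 0100--, 1--100, 1--111, 10--10, 111--0

YES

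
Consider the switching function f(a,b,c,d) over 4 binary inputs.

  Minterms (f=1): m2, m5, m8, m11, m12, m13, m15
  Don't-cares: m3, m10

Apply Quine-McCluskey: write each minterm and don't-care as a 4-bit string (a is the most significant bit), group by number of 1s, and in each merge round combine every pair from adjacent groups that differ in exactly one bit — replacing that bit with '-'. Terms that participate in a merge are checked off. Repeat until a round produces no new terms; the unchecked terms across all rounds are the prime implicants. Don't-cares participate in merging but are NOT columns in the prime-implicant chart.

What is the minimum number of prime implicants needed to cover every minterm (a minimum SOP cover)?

[col 0] 0010*, 0011*, 0101*, 1000*, 1010*, 1011*, 1100*, 1101*, 1111*
[col 1] -010*, -011*, -101, 001-*, 1-00, 1-11, 10-0, 101-*, 11-1, 110-
[col 2] -01-
Prime implicants: -01-, -101, 1-00, 1-11, 10-0, 11-1, 110-
PI chart (minterm → PIs covering it):
  2 | -01-  (sole → essential)
  5 | -101  (sole → essential)
  8 | 1-00,10-0
  11 | -01-,1-11
  12 | 1-00,110-
  13 | -101,11-1,110-
  15 | 1-11,11-1
Essential prime implicants: -01-, -101
Petrick residual → 1-00, 1-11
Minimum SOP uses 4 PIs: b'c + bc'd + ac'd' + acd

4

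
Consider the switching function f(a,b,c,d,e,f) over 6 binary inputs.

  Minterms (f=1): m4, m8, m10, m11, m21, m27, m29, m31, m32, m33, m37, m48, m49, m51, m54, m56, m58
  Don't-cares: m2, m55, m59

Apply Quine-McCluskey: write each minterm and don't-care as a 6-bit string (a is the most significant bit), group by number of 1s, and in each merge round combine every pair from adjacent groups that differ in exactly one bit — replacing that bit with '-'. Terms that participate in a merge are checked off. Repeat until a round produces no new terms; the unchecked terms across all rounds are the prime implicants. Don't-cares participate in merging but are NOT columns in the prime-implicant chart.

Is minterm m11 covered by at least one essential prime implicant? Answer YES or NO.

size-2^0 implicants → 000010(✓)  000100  001000(✓)  001010(✓)  001011(✓)  010101(✓)  011011(✓)  011101(✓)  011111(✓)  100000(✓)  100001(✓)  100101(✓)  110000(✓)  110001(✓)  110011(✓)  110110(✓)  110111(✓)  111000(✓)  111010(✓)  111011(✓)
size-2^1 implicants → -11011  0-1011  00-010  0010-0  00101-  01-101  011-11  0111-1  1-0000(✓)  1-0001(✓)  100-01  10000-(✓)  11-000  11-011  110-11  1100-1  11000-(✓)  11011-  1110-0  11101-
size-2^2 implicants → 1-000-
Unchecked terms (primes): -11011, 0-1011, 00-010, 000100, 0010-0, 00101-, 01-101, 011-11, 0111-1, 1-000-, 100-01, 11-000, 11-011, 110-11, 1100-1, 11011-, 1110-0, 11101-
Minterm coverage:
  m4 ⊆ 000100 [E]
  m8 ⊆ 0010-0 [E]
  m10 ⊆ 00-010,0010-0,00101-
  m11 ⊆ 0-1011,00101-
  m21 ⊆ 01-101 [E]
  m27 ⊆ -11011,0-1011,011-11
  m29 ⊆ 01-101,0111-1
  m31 ⊆ 011-11,0111-1
  m32 ⊆ 1-000- [E]
  m33 ⊆ 1-000-,100-01
  m37 ⊆ 100-01 [E]
  m48 ⊆ 1-000-,11-000
  m49 ⊆ 1-000-,1100-1
  m51 ⊆ 11-011,110-11,1100-1
  m54 ⊆ 11011- [E]
  m56 ⊆ 11-000,1110-0
  m58 ⊆ 1110-0,11101-
E = {000100, 0010-0, 01-101, 1-000-, 100-01, 11011-}

NO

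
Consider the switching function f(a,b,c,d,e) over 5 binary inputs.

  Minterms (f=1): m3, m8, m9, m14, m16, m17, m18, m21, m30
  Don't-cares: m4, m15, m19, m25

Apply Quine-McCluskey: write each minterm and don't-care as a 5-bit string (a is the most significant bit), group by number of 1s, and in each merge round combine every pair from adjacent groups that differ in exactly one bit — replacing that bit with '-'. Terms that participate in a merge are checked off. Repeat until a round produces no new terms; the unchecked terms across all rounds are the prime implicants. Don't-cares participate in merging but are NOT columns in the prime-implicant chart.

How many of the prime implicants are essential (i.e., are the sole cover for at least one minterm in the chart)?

[col 0] 00011*, 00100, 01000*, 01001*, 01110*, 01111*, 10000*, 10001*, 10010*, 10011*, 10101*, 11001*, 11110*
[col 1] -0011, -1001, -1110, 0100-, 0111-, 1-001, 10-01, 100-0*, 100-1*, 1000-*, 1001-*
[col 2] 100--
Prime implicants: -0011, -1001, -1110, 00100, 0100-, 0111-, 1-001, 10-01, 100--
PI chart (minterm → PIs covering it):
  3 | -0011  (sole → essential)
  8 | 0100-  (sole → essential)
  9 | -1001,0100-
  14 | -1110,0111-
  16 | 100--  (sole → essential)
  17 | 1-001,10-01,100--
  18 | 100--  (sole → essential)
  21 | 10-01  (sole → essential)
  30 | -1110  (sole → essential)
Essential prime implicants: -0011, -1110, 0100-, 10-01, 100--

5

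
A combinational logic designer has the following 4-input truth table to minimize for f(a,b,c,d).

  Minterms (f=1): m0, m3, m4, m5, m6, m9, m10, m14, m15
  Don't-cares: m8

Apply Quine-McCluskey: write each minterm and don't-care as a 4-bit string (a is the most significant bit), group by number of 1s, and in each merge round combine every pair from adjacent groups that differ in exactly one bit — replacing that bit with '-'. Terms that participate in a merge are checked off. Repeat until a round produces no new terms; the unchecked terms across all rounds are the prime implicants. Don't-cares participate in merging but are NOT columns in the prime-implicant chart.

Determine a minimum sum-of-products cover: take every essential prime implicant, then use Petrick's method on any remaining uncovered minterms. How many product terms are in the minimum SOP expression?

Round 0: 0000✓ 0011 0100✓ 0101✓ 0110✓ 1000✓ 1001✓ 1010✓ 1110✓ 1111✓
Round 1: -000 -110 0-00 01-0 010- 1-10 10-0 100- 111-
PIs = {-000, -110, 0-00, 0011, 01-0, 010-, 1-10, 10-0, 100-, 111-}
Coverage chart:
  m0: -000,0-00
  m3: 0011 ←essential
  m4: 0-00,01-0,010-
  m5: 010- ←essential
  m6: -110,01-0
  m9: 100- ←essential
  m10: 1-10,10-0
  m14: -110,1-10,111-
  m15: 111- ←essential
Essential: 0011, 010-, 100-, 111-
Petrick residual → -000, -110, 1-10
Min cover (7 terms): b'c'd' + bcd' + a'b'cd + a'bc' + acd' + ab'c' + abc

7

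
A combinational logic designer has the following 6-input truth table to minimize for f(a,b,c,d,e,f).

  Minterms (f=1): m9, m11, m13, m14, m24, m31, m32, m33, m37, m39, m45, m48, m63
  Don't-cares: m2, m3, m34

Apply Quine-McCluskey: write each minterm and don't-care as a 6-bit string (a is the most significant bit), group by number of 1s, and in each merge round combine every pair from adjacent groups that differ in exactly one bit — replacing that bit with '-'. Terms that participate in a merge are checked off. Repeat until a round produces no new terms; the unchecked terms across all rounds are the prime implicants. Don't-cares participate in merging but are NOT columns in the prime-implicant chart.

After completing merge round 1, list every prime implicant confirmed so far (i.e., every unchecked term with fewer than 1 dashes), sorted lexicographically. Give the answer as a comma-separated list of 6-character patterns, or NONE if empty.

001110, 011000

[col 0] 000010*, 000011*, 001001*, 001011*, 001101*, 001110, 011000, 011111*, 100000*, 100001*, 100010*, 100101*, 100111*, 101101*, 110000*, 111111*
[col 1] -00010, -01101, -11111, 00-011, 00001-, 001-01, 0010-1, 1-0000, 10-101, 100-01, 1000-0, 10000-, 1001-1
Prime implicants: -00010, -01101, -11111, 00-011, 00001-, 001-01, 0010-1, 001110, 011000, 1-0000, 10-101, 100-01, 1000-0, 10000-, 1001-1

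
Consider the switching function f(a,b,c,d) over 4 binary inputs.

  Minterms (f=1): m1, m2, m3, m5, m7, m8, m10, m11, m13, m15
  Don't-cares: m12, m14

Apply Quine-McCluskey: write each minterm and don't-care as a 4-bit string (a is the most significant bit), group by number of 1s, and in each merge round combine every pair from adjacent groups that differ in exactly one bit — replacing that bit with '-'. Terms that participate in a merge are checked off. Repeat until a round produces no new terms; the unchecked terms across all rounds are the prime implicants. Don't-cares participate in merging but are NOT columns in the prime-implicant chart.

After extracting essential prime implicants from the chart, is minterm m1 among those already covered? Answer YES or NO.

YES

size-2^0 implicants → 0001(✓)  0010(✓)  0011(✓)  0101(✓)  0111(✓)  1000(✓)  1010(✓)  1011(✓)  1100(✓)  1101(✓)  1110(✓)  1111(✓)
size-2^1 implicants → -010(✓)  -011(✓)  -101(✓)  -111(✓)  0-01(✓)  0-11(✓)  00-1(✓)  001-(✓)  01-1(✓)  1-00(✓)  1-10(✓)  1-11(✓)  10-0(✓)  101-(✓)  11-0(✓)  11-1(✓)  110-(✓)  111-(✓)
size-2^2 implicants → --11  -01-  -1-1  0--1  1--0  1-1-  11--
Unchecked terms (primes): --11, -01-, -1-1, 0--1, 1--0, 1-1-, 11--
Minterm coverage:
  m1 ⊆ 0--1 [E]
  m2 ⊆ -01- [E]
  m3 ⊆ --11,-01-,0--1
  m5 ⊆ -1-1,0--1
  m7 ⊆ --11,-1-1,0--1
  m8 ⊆ 1--0 [E]
  m10 ⊆ -01-,1--0,1-1-
  m11 ⊆ --11,-01-,1-1-
  m13 ⊆ -1-1,11--
  m15 ⊆ --11,-1-1,1-1-,11--
E = {-01-, 0--1, 1--0}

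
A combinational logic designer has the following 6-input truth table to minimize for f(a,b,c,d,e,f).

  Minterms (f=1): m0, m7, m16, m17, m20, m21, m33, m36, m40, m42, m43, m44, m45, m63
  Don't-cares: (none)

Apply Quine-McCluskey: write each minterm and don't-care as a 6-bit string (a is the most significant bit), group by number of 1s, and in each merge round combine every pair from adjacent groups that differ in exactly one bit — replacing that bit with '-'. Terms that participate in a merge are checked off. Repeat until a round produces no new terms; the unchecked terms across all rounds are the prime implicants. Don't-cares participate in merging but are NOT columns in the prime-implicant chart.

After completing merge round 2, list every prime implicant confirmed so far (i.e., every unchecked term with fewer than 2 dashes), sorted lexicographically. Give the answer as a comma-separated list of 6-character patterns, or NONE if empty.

0-0000, 000111, 10-100, 100001, 101-00, 1010-0, 10101-, 10110-, 111111

Round 0: 000000✓ 000111 010000✓ 010001✓ 010100✓ 010101✓ 100001 100100✓ 101000✓ 101010✓ 101011✓ 101100✓ 101101✓ 111111
Round 1: 0-0000 010-00✓ 010-01✓ 01000-✓ 01010-✓ 10-100 101-00 1010-0 10101- 10110-
Round 2: 010-0-
PIs = {0-0000, 000111, 010-0-, 10-100, 100001, 101-00, 1010-0, 10101-, 10110-, 111111}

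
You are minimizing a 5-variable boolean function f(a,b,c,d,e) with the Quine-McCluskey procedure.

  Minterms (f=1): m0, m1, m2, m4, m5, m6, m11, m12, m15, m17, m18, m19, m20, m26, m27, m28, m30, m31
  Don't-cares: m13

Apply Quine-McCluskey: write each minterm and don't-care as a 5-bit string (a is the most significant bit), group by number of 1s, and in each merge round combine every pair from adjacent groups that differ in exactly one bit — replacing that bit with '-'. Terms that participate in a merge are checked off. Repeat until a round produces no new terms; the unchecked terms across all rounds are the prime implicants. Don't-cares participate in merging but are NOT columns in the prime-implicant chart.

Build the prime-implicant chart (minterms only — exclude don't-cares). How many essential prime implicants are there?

Round 0: 00000✓ 00001✓ 00010✓ 00100✓ 00101✓ 00110✓ 01011✓ 01100✓ 01101✓ 01111✓ 10001✓ 10010✓ 10011✓ 10100✓ 11010✓ 11011✓ 11100✓ 11110✓ 11111✓
Round 1: -0001 -0010 -0100✓ -1011✓ -1100✓ -1111✓ 0-100✓ 0-101✓ 00-00✓ 00-01✓ 00-10✓ 000-0✓ 0000-✓ 001-0✓ 0010-✓ 01-11✓ 011-1 0110-✓ 1-010✓ 1-011✓ 1-100✓ 100-1 1001-✓ 11-10✓ 11-11✓ 1101-✓ 111-0 1111-✓
Round 2: --100 -1-11 0-10- 00--0 00-0- 1-01- 11-1-
PIs = {--100, -0001, -0010, -1-11, 0-10-, 00--0, 00-0-, 011-1, 1-01-, 100-1, 11-1-, 111-0}
Coverage chart:
  m0: 00--0,00-0-
  m1: -0001,00-0-
  m2: -0010,00--0
  m4: --100,0-10-,00--0,00-0-
  m5: 0-10-,00-0-
  m6: 00--0 ←essential
  m11: -1-11 ←essential
  m12: --100,0-10-
  m15: -1-11,011-1
  m17: -0001,100-1
  m18: -0010,1-01-
  m19: 1-01-,100-1
  m20: --100 ←essential
  m26: 1-01-,11-1-
  m27: -1-11,1-01-,11-1-
  m28: --100,111-0
  m30: 11-1-,111-0
  m31: -1-11,11-1-
Essential: --100, -1-11, 00--0

3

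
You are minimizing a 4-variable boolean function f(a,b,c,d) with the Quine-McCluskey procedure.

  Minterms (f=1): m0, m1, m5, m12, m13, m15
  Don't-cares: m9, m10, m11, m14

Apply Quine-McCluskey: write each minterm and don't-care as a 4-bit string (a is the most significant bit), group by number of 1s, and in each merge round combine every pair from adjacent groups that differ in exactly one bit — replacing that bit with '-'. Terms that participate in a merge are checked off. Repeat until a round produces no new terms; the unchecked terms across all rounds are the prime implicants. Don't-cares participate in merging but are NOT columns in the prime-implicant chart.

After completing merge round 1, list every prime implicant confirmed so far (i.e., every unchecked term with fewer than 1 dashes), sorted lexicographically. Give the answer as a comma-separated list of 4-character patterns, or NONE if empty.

[col 0] 0000*, 0001*, 0101*, 1001*, 1010*, 1011*, 1100*, 1101*, 1110*, 1111*
[col 1] -001*, -101*, 0-01*, 000-, 1-01*, 1-10*, 1-11*, 10-1*, 101-*, 11-0*, 11-1*, 110-*, 111-*
[col 2] --01, 1--1, 1-1-, 11--
Prime implicants: --01, 000-, 1--1, 1-1-, 11--

NONE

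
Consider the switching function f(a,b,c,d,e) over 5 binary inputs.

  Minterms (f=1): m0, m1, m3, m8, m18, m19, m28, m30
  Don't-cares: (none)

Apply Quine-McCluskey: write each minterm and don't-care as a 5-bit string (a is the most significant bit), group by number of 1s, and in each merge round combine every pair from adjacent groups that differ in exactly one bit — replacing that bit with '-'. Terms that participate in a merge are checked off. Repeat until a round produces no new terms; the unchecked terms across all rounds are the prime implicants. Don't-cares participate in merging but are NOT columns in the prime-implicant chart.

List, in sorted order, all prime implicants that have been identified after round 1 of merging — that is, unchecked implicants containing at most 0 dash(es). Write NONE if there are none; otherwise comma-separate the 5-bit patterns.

NONE

size-2^0 implicants → 00000(✓)  00001(✓)  00011(✓)  01000(✓)  10010(✓)  10011(✓)  11100(✓)  11110(✓)
size-2^1 implicants → -0011  0-000  000-1  0000-  1001-  111-0
Unchecked terms (primes): -0011, 0-000, 000-1, 0000-, 1001-, 111-0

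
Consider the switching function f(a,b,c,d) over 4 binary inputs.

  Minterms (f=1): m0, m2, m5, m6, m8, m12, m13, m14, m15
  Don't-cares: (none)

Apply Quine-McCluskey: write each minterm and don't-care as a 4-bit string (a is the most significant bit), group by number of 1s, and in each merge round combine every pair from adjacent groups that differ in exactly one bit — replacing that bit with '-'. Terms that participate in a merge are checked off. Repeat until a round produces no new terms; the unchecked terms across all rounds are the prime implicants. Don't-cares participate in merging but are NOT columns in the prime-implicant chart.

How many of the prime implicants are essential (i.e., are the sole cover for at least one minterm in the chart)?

2

[col 0] 0000*, 0010*, 0101*, 0110*, 1000*, 1100*, 1101*, 1110*, 1111*
[col 1] -000, -101, -110, 0-10, 00-0, 1-00, 11-0*, 11-1*, 110-*, 111-*
[col 2] 11--
Prime implicants: -000, -101, -110, 0-10, 00-0, 1-00, 11--
PI chart (minterm → PIs covering it):
  0 | -000,00-0
  2 | 0-10,00-0
  5 | -101  (sole → essential)
  6 | -110,0-10
  8 | -000,1-00
  12 | 1-00,11--
  13 | -101,11--
  14 | -110,11--
  15 | 11--  (sole → essential)
Essential prime implicants: -101, 11--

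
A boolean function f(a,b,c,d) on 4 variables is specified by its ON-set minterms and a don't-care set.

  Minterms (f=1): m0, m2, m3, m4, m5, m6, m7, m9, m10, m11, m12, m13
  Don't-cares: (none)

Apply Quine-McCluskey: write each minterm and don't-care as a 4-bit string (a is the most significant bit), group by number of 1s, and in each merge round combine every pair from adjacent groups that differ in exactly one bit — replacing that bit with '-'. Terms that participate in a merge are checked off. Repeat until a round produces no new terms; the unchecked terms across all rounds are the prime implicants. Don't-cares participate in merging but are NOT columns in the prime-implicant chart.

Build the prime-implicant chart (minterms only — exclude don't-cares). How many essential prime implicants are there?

3

Round 0: 0000✓ 0010✓ 0011✓ 0100✓ 0101✓ 0110✓ 0111✓ 1001✓ 1010✓ 1011✓ 1100✓ 1101✓
Round 1: -010✓ -011✓ -100✓ -101✓ 0-00✓ 0-10✓ 0-11✓ 00-0✓ 001-✓ 01-0✓ 01-1✓ 010-✓ 011-✓ 1-01 10-1 101-✓ 110-✓
Round 2: -01- -10- 0--0 0-1- 01--
PIs = {-01-, -10-, 0--0, 0-1-, 01--, 1-01, 10-1}
Coverage chart:
  m0: 0--0 ←essential
  m2: -01-,0--0,0-1-
  m3: -01-,0-1-
  m4: -10-,0--0,01--
  m5: -10-,01--
  m6: 0--0,0-1-,01--
  m7: 0-1-,01--
  m9: 1-01,10-1
  m10: -01- ←essential
  m11: -01-,10-1
  m12: -10- ←essential
  m13: -10-,1-01
Essential: -01-, -10-, 0--0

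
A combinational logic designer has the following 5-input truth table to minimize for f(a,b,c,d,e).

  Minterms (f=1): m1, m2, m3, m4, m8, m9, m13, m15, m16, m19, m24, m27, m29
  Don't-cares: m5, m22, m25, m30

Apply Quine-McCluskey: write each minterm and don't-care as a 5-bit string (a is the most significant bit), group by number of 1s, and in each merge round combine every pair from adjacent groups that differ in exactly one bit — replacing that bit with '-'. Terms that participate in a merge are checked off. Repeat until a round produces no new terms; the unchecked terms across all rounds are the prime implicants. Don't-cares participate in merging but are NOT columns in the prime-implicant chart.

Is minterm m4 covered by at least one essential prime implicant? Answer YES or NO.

size-2^0 implicants → 00001(✓)  00010(✓)  00011(✓)  00100(✓)  00101(✓)  01000(✓)  01001(✓)  01101(✓)  01111(✓)  10000(✓)  10011(✓)  10110(✓)  11000(✓)  11001(✓)  11011(✓)  11101(✓)  11110(✓)
size-2^1 implicants → -0011  -1000(✓)  -1001(✓)  -1101(✓)  0-001(✓)  0-101(✓)  00-01(✓)  000-1  0001-  0010-  01-01(✓)  0100-(✓)  011-1  1-000  1-011  1-110  11-01(✓)  110-1  1100-(✓)
size-2^2 implicants → -1-01  -100-  0--01
Unchecked terms (primes): -0011, -1-01, -100-, 0--01, 000-1, 0001-, 0010-, 011-1, 1-000, 1-011, 1-110, 110-1
Minterm coverage:
  m1 ⊆ 0--01,000-1
  m2 ⊆ 0001- [E]
  m3 ⊆ -0011,000-1,0001-
  m4 ⊆ 0010- [E]
  m8 ⊆ -100- [E]
  m9 ⊆ -1-01,-100-,0--01
  m13 ⊆ -1-01,0--01,011-1
  m15 ⊆ 011-1 [E]
  m16 ⊆ 1-000 [E]
  m19 ⊆ -0011,1-011
  m24 ⊆ -100-,1-000
  m27 ⊆ 1-011,110-1
  m29 ⊆ -1-01 [E]
E = {-1-01, -100-, 0001-, 0010-, 011-1, 1-000}

YES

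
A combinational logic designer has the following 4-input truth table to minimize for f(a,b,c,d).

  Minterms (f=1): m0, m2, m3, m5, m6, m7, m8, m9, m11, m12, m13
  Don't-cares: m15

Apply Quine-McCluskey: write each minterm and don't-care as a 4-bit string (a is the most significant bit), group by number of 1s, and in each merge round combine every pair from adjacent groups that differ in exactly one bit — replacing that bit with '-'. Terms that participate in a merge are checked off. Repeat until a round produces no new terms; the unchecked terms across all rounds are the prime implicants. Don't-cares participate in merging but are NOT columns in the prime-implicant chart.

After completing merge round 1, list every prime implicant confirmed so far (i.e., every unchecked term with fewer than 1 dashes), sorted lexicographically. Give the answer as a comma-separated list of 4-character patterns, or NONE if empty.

size-2^0 implicants → 0000(✓)  0010(✓)  0011(✓)  0101(✓)  0110(✓)  0111(✓)  1000(✓)  1001(✓)  1011(✓)  1100(✓)  1101(✓)  1111(✓)
size-2^1 implicants → -000  -011(✓)  -101(✓)  -111(✓)  0-10(✓)  0-11(✓)  00-0  001-(✓)  01-1(✓)  011-(✓)  1-00(✓)  1-01(✓)  1-11(✓)  10-1(✓)  100-(✓)  11-1(✓)  110-(✓)
size-2^2 implicants → --11  -1-1  0-1-  1--1  1-0-
Unchecked terms (primes): --11, -000, -1-1, 0-1-, 00-0, 1--1, 1-0-

NONE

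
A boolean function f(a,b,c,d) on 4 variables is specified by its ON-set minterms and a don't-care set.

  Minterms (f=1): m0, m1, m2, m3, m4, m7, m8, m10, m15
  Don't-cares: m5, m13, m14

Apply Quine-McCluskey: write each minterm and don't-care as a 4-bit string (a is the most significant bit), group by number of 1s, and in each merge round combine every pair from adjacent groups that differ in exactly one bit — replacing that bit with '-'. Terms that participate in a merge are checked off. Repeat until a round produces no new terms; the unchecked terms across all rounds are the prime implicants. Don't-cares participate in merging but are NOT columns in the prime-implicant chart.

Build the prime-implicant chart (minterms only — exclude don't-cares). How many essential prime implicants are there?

Round 0: 0000✓ 0001✓ 0010✓ 0011✓ 0100✓ 0101✓ 0111✓ 1000✓ 1010✓ 1101✓ 1110✓ 1111✓
Round 1: -000✓ -010✓ -101✓ -111✓ 0-00✓ 0-01✓ 0-11✓ 00-0✓ 00-1✓ 000-✓ 001-✓ 01-1✓ 010-✓ 1-10 10-0✓ 11-1✓ 111-
Round 2: -0-0 -1-1 0--1 0-0- 00--
PIs = {-0-0, -1-1, 0--1, 0-0-, 00--, 1-10, 111-}
Coverage chart:
  m0: -0-0,0-0-,00--
  m1: 0--1,0-0-,00--
  m2: -0-0,00--
  m3: 0--1,00--
  m4: 0-0- ←essential
  m7: -1-1,0--1
  m8: -0-0 ←essential
  m10: -0-0,1-10
  m15: -1-1,111-
Essential: -0-0, 0-0-

2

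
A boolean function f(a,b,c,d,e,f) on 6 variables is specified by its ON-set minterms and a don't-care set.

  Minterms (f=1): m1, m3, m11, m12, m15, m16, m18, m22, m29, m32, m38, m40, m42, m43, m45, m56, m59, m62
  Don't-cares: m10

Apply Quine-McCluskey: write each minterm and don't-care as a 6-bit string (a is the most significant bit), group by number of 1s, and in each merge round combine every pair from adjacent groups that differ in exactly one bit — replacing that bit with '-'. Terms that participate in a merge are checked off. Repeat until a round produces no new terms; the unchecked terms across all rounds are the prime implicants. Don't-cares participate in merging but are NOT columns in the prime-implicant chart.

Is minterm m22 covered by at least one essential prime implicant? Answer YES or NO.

YES

[col 0] 000001*, 000011*, 001010*, 001011*, 001100, 001111*, 010000*, 010010*, 010110*, 011101, 100000*, 100110, 101000*, 101010*, 101011*, 101101, 111000*, 111011*, 111110
[col 1] -01010*, -01011*, 00-011, 0000-1, 001-11, 00101-*, 010-10, 0100-0, 1-1000, 1-1011, 10-000, 1010-0, 10101-*
[col 2] -0101-
Prime implicants: -0101-, 00-011, 0000-1, 001-11, 001100, 010-10, 0100-0, 011101, 1-1000, 1-1011, 10-000, 100110, 1010-0, 101101, 111110
PI chart (minterm → PIs covering it):
  1 | 0000-1  (sole → essential)
  3 | 00-011,0000-1
  11 | -0101-,00-011,001-11
  12 | 001100  (sole → essential)
  15 | 001-11  (sole → essential)
  16 | 0100-0  (sole → essential)
  18 | 010-10,0100-0
  22 | 010-10  (sole → essential)
  29 | 011101  (sole → essential)
  32 | 10-000  (sole → essential)
  38 | 100110  (sole → essential)
  40 | 1-1000,10-000,1010-0
  42 | -0101-,1010-0
  43 | -0101-,1-1011
  45 | 101101  (sole → essential)
  56 | 1-1000  (sole → essential)
  59 | 1-1011  (sole → essential)
  62 | 111110  (sole → essential)
Essential prime implicants: 0000-1, 001-11, 001100, 010-10, 0100-0, 011101, 1-1000, 1-1011, 10-000, 100110, 101101, 111110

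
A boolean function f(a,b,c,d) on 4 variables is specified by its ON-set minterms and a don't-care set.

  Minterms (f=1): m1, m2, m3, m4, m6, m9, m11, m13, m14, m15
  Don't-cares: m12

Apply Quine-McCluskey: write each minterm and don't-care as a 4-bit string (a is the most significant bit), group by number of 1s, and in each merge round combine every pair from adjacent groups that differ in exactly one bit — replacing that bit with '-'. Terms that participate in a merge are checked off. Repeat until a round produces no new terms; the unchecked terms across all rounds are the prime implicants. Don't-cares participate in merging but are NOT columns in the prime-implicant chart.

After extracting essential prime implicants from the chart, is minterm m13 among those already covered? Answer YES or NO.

size-2^0 implicants → 0001(✓)  0010(✓)  0011(✓)  0100(✓)  0110(✓)  1001(✓)  1011(✓)  1100(✓)  1101(✓)  1110(✓)  1111(✓)
size-2^1 implicants → -001(✓)  -011(✓)  -100(✓)  -110(✓)  0-10  00-1(✓)  001-  01-0(✓)  1-01(✓)  1-11(✓)  10-1(✓)  11-0(✓)  11-1(✓)  110-(✓)  111-(✓)
size-2^2 implicants → -0-1  -1-0  1--1  11--
Unchecked terms (primes): -0-1, -1-0, 0-10, 001-, 1--1, 11--
Minterm coverage:
  m1 ⊆ -0-1 [E]
  m2 ⊆ 0-10,001-
  m3 ⊆ -0-1,001-
  m4 ⊆ -1-0 [E]
  m6 ⊆ -1-0,0-10
  m9 ⊆ -0-1,1--1
  m11 ⊆ -0-1,1--1
  m13 ⊆ 1--1,11--
  m14 ⊆ -1-0,11--
  m15 ⊆ 1--1,11--
E = {-0-1, -1-0}

NO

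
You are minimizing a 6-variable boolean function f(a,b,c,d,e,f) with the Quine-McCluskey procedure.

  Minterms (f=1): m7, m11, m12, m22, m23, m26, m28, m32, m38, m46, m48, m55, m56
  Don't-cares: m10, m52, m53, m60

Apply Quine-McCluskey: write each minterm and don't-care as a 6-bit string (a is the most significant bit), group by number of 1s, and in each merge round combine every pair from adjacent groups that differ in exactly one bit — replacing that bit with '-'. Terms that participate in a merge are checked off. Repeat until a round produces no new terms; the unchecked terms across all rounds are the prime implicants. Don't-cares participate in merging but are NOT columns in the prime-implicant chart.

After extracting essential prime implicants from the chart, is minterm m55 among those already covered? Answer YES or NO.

NO

size-2^0 implicants → 000111(✓)  001010(✓)  001011(✓)  001100(✓)  010110(✓)  010111(✓)  011010(✓)  011100(✓)  100000(✓)  100110(✓)  101110(✓)  110000(✓)  110100(✓)  110101(✓)  110111(✓)  111000(✓)  111100(✓)
size-2^1 implicants → -10111  -11100  0-0111  0-1010  0-1100  00101-  01011-  1-0000  10-110  11-000(✓)  11-100(✓)  110-00(✓)  1101-1  11010-  111-00(✓)
size-2^2 implicants → 11--00
Unchecked terms (primes): -10111, -11100, 0-0111, 0-1010, 0-1100, 00101-, 01011-, 1-0000, 10-110, 11--00, 1101-1, 11010-
Minterm coverage:
  m7 ⊆ 0-0111 [E]
  m11 ⊆ 00101- [E]
  m12 ⊆ 0-1100 [E]
  m22 ⊆ 01011- [E]
  m23 ⊆ -10111,0-0111,01011-
  m26 ⊆ 0-1010 [E]
  m28 ⊆ -11100,0-1100
  m32 ⊆ 1-0000 [E]
  m38 ⊆ 10-110 [E]
  m46 ⊆ 10-110 [E]
  m48 ⊆ 1-0000,11--00
  m55 ⊆ -10111,1101-1
  m56 ⊆ 11--00 [E]
E = {0-0111, 0-1010, 0-1100, 00101-, 01011-, 1-0000, 10-110, 11--00}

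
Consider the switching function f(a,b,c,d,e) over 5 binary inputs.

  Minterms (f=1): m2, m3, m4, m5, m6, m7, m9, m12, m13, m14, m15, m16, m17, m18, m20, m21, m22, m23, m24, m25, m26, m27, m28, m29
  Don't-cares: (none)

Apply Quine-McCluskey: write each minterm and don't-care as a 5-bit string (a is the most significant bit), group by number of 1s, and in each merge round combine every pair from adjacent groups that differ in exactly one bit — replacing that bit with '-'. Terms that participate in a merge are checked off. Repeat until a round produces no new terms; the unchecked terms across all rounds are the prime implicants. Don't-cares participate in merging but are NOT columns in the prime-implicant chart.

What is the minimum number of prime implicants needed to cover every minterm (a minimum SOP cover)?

7

[col 0] 00010*, 00011*, 00100*, 00101*, 00110*, 00111*, 01001*, 01100*, 01101*, 01110*, 01111*, 10000*, 10001*, 10010*, 10100*, 10101*, 10110*, 10111*, 11000*, 11001*, 11010*, 11011*, 11100*, 11101*
[col 1] -0010*, -0100*, -0101*, -0110*, -0111*, -1001*, -1100*, -1101*, 0-100*, 0-101*, 0-110*, 0-111*, 00-10*, 00-11*, 0001-*, 001-0*, 001-1*, 0010-*, 0011-*, 01-01*, 011-0*, 011-1*, 0110-*, 0111-*, 1-000*, 1-001*, 1-010*, 1-100*, 1-101*, 10-00*, 10-01*, 10-10*, 100-0*, 1000-*, 101-0*, 101-1*, 1010-*, 1011-*, 11-00*, 11-01*, 110-0*, 110-1*, 1100-*, 1101-*, 1110-*
[col 2] --100*, --101*, -0-10, -01-0*, -01-1*, -010-*, -011-*, -1-01, -110-*, 0-1-0*, 0-1-1*, 0-10-*, 0-11-*, 00-1-, 001--*, 011--*, 1--00*, 1--01*, 1-0-0, 1-00-*, 1-10-*, 10--0, 10-0-*, 101--*, 11-0-*, 110--
[col 3] --10-, -01--, 0-1--, 1--0-
Prime implicants: --10-, -0-10, -01--, -1-01, 0-1--, 00-1-, 1--0-, 1-0-0, 10--0, 110--
PI chart (minterm → PIs covering it):
  2 | -0-10,00-1-
  3 | 00-1-  (sole → essential)
  4 | --10-,-01--,0-1--
  5 | --10-,-01--,0-1--
  6 | -0-10,-01--,0-1--,00-1-
  7 | -01--,0-1--,00-1-
  9 | -1-01  (sole → essential)
  12 | --10-,0-1--
  13 | --10-,-1-01,0-1--
  14 | 0-1--  (sole → essential)
  15 | 0-1--  (sole → essential)
  16 | 1--0-,1-0-0,10--0
  17 | 1--0-  (sole → essential)
  18 | -0-10,1-0-0,10--0
  20 | --10-,-01--,1--0-,10--0
  21 | --10-,-01--,1--0-
  22 | -0-10,-01--,10--0
  23 | -01--  (sole → essential)
  24 | 1--0-,1-0-0,110--
  25 | -1-01,1--0-,110--
  26 | 1-0-0,110--
  27 | 110--  (sole → essential)
  28 | --10-,1--0-
  29 | --10-,-1-01,1--0-
Essential prime implicants: -01--, -1-01, 0-1--, 00-1-, 1--0-, 110--
Petrick residual → -0-10
Minimum SOP uses 7 PIs: b'de' + b'c + bd'e + a'c + a'b'd + ad' + abc'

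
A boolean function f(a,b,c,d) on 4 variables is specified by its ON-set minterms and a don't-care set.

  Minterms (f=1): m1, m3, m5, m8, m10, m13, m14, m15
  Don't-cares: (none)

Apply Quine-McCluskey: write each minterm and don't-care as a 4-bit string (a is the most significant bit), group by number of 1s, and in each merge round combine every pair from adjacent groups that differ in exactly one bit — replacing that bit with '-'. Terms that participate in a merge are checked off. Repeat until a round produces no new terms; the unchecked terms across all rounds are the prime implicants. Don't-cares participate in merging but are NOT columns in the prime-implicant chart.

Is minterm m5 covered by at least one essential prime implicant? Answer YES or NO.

Round 0: 0001✓ 0011✓ 0101✓ 1000✓ 1010✓ 1101✓ 1110✓ 1111✓
Round 1: -101 0-01 00-1 1-10 10-0 11-1 111-
PIs = {-101, 0-01, 00-1, 1-10, 10-0, 11-1, 111-}
Coverage chart:
  m1: 0-01,00-1
  m3: 00-1 ←essential
  m5: -101,0-01
  m8: 10-0 ←essential
  m10: 1-10,10-0
  m13: -101,11-1
  m14: 1-10,111-
  m15: 11-1,111-
Essential: 00-1, 10-0

NO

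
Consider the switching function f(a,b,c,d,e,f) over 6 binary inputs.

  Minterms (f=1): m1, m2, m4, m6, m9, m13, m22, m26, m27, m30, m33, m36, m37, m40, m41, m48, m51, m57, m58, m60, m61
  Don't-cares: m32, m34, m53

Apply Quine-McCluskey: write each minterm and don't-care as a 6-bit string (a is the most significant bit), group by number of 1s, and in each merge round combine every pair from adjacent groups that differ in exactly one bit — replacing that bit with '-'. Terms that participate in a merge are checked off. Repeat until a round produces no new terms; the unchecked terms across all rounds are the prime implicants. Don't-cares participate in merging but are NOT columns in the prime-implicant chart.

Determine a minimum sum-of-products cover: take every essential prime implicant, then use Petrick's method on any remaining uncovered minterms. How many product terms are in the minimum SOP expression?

Round 0: 000001✓ 000010✓ 000100✓ 000110✓ 001001✓ 001101✓ 010110✓ 011010✓ 011011✓ 011110✓ 100000✓ 100001✓ 100010✓ 100100✓ 100101✓ 101000✓ 101001✓ 110000✓ 110011 110101✓ 111001✓ 111010✓ 111100✓ 111101✓
Round 1: -00001✓ -00010 -00100 -01001✓ -11010 0-0110 00-001✓ 000-10 0001-0 001-01 01-110 011-10 01101- 1-0000 1-0101 1-1001 10-000✓ 10-001✓ 100-00✓ 100-01✓ 1000-0 10000-✓ 10010-✓ 10100-✓ 11-101 111-01 11110-
Round 2: -0-001 10-00- 100-0-
PIs = {-0-001, -00010, -00100, -11010, 0-0110, 000-10, 0001-0, 001-01, 01-110, 011-10, 01101-, 1-0000, 1-0101, 1-1001, 10-00-, 100-0-, 1000-0, 11-101, 110011, 111-01, 11110-}
Coverage chart:
  m1: -0-001 ←essential
  m2: -00010,000-10
  m4: -00100,0001-0
  m6: 0-0110,000-10,0001-0
  m9: -0-001,001-01
  m13: 001-01 ←essential
  m22: 0-0110,01-110
  m26: -11010,011-10,01101-
  m27: 01101- ←essential
  m30: 01-110,011-10
  m33: -0-001,10-00-,100-0-
  m36: -00100,100-0-
  m37: 1-0101,100-0-
  m40: 10-00- ←essential
  m41: -0-001,1-1001,10-00-
  m48: 1-0000 ←essential
  m51: 110011 ←essential
  m57: 1-1001,111-01
  m58: -11010 ←essential
  m60: 11110- ←essential
  m61: 11-101,111-01,11110-
Essential: -0-001, -11010, 001-01, 01101-, 1-0000, 10-00-, 110011, 11110-
Petrick residual → -00010, 0001-0, 01-110, 1-1001, 100-0-
Min cover (13 terms): b'd'e'f + b'c'd'ef' + bcd'ef' + a'b'c'df' + a'b'ce'f + a'bdef' + a'bcd'e + ac'd'e'f' + acd'e'f + ab'd'e' + ab'c'e' + abc'd'ef + abcde'

13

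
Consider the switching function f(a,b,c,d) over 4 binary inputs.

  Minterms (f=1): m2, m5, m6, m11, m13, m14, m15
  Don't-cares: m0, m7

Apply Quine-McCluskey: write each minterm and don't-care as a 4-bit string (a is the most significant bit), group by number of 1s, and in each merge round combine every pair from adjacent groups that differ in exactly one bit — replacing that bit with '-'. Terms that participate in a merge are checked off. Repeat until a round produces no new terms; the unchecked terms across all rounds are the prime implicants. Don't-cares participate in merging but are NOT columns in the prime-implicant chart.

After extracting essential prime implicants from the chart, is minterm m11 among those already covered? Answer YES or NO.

[col 0] 0000*, 0010*, 0101*, 0110*, 0111*, 1011*, 1101*, 1110*, 1111*
[col 1] -101*, -110*, -111*, 0-10, 00-0, 01-1*, 011-*, 1-11, 11-1*, 111-*
[col 2] -1-1, -11-
Prime implicants: -1-1, -11-, 0-10, 00-0, 1-11
PI chart (minterm → PIs covering it):
  2 | 0-10,00-0
  5 | -1-1  (sole → essential)
  6 | -11-,0-10
  11 | 1-11  (sole → essential)
  13 | -1-1  (sole → essential)
  14 | -11-  (sole → essential)
  15 | -1-1,-11-,1-11
Essential prime implicants: -1-1, -11-, 1-11

YES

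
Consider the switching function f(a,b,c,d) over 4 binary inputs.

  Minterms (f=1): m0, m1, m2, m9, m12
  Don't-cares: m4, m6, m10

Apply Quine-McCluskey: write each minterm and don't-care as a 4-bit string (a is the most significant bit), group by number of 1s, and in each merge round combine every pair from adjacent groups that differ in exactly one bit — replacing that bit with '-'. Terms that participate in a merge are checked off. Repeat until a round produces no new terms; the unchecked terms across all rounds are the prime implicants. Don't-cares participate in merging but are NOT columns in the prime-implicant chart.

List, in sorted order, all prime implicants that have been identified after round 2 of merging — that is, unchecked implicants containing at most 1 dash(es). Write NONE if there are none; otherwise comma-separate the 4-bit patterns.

[col 0] 0000*, 0001*, 0010*, 0100*, 0110*, 1001*, 1010*, 1100*
[col 1] -001, -010, -100, 0-00*, 0-10*, 00-0*, 000-, 01-0*
[col 2] 0--0
Prime implicants: -001, -010, -100, 0--0, 000-

-001, -010, -100, 000-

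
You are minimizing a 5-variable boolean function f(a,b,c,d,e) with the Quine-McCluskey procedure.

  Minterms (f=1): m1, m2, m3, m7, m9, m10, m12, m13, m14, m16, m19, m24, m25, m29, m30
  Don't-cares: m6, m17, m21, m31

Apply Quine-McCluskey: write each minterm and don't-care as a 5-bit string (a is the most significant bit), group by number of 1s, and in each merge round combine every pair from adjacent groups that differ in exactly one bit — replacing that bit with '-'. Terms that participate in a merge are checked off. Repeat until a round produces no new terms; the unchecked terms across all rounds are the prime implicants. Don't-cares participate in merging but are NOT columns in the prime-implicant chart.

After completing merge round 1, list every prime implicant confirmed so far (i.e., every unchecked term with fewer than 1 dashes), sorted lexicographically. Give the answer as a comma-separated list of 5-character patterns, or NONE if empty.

NONE

[col 0] 00001*, 00010*, 00011*, 00110*, 00111*, 01001*, 01010*, 01100*, 01101*, 01110*, 10000*, 10001*, 10011*, 10101*, 11000*, 11001*, 11101*, 11110*, 11111*
[col 1] -0001*, -0011*, -1001*, -1101*, -1110, 0-001*, 0-010*, 0-110*, 00-10*, 00-11*, 000-1*, 0001-*, 0011-*, 01-01*, 01-10*, 011-0, 0110-, 1-000*, 1-001*, 1-101*, 10-01*, 100-1*, 1000-*, 11-01*, 1100-*, 111-1, 1111-
[col 2] --001, -00-1, -1-01, 0--10, 00-1-, 1--01, 1-00-
Prime implicants: --001, -00-1, -1-01, -1110, 0--10, 00-1-, 011-0, 0110-, 1--01, 1-00-, 111-1, 1111-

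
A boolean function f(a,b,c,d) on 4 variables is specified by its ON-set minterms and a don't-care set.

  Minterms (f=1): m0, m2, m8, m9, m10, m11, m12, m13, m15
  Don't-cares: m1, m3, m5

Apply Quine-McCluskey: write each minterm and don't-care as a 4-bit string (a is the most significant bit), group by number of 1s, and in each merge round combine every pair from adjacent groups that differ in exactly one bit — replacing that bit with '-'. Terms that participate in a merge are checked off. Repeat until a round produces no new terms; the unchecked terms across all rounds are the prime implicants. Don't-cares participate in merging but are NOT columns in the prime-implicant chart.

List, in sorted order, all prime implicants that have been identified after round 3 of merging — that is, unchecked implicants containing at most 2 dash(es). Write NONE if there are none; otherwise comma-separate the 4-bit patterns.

--01, 1--1, 1-0-

[col 0] 0000*, 0001*, 0010*, 0011*, 0101*, 1000*, 1001*, 1010*, 1011*, 1100*, 1101*, 1111*
[col 1] -000*, -001*, -010*, -011*, -101*, 0-01*, 00-0*, 00-1*, 000-*, 001-*, 1-00*, 1-01*, 1-11*, 10-0*, 10-1*, 100-*, 101-*, 11-1*, 110-*
[col 2] --01, -0-0*, -0-1*, -00-*, -01-*, 00--*, 1--1, 1-0-, 10--*
[col 3] -0--
Prime implicants: --01, -0--, 1--1, 1-0-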